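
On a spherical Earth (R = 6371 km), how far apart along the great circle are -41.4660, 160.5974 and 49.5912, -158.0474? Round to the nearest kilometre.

10900 km

Δλ = -158.0474 − 160.5974 = -318.6448°; wrapped into (−180°, 180°]: 41.3552°.
Δφ = 49.5912 − -41.4660 = 91.0572°.
a = sin²(Δφ/2) + cos φ₁ · cos φ₂ · sin²(Δλ/2) = 0.569792.
c = 2·atan2(√a, √(1−a)) = 1.71084 rad → d = 6371·c ≈ 10899.75 km.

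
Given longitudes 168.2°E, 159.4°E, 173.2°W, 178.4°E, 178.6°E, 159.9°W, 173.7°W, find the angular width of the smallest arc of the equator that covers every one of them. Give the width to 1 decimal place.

Sort the longitudes: -173.7°, -173.2°, -159.9°, +159.4°, +168.2°, +178.4°, +178.6°.
Eastward gaps between consecutive values (wrapping around): 0.5°, 13.3°, 319.3°, 8.8°, 10.2°, 0.2°, 7.7°.
Largest gap = 319.3° ⇒ minimal covering band is its complement: 360° − 319.3° = 40.7°.
Band runs from +159.4° eastward to -159.9°, crossing the antimeridian.

40.7°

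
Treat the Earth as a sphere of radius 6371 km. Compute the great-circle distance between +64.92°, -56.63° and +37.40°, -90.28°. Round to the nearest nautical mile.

Δλ = -90.28 − -56.63 = -33.65°.
Δφ = 37.40 − 64.92 = -27.52°.
a = sin²(Δφ/2) + cos φ₁ · cos φ₂ · sin²(Δλ/2) = 0.084788.
c = 2·atan2(√a, √(1−a)) = 0.59093 rad → d = 6371·c ≈ 3764.79 km ≈ 2032.83 nmi.

2033 nmi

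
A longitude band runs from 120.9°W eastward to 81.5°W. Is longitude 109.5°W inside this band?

Band width going east from -120.9° to -81.5°: ((-81.5 − -120.9) mod 360) = 39.4°.
Offset of -109.5° east of the west edge: ((-109.5 − -120.9) mod 360) = 11.4°.
11.4° ≤ 39.4° ⇒ inside.

Yes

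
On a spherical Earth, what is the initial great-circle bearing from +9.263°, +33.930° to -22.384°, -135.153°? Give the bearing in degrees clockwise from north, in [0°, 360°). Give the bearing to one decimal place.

217.3°

Δλ = -135.153 − 33.930 = -169.083°.
θ = atan2( sin Δλ · cos φ₂ , cos φ₁ · sin φ₂ − sin φ₁ · cos φ₂ · cos Δλ )
  = atan2(-0.17512, -0.22970) = -142.679° → normalised to [0°, 360°): 217.321°.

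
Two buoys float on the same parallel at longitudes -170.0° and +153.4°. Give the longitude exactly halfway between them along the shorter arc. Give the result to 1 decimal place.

Signed shortest Δλ from -170.0° to +153.4° is -36.6°.
Midpoint longitude = -170.0° + (-36.6°)/2 = -170.0° − 18.3° = -188.3°.
Normalise into (−180°, 180°]: +171.7°.
(The naïve average (-170.0 + +153.4)/2 = -8.3° is on the wrong side of the globe.)

+171.7°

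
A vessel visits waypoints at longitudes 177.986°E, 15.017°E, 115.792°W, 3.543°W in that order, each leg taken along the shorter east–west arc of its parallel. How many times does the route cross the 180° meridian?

0

Leg 1: +177.986° → +15.017°, shortest Δλ = -162.969° (west) — does not cross 180°.
Leg 2: +15.017° → -115.792°, shortest Δλ = -130.809° (west) — does not cross 180°.
Leg 3: -115.792° → -3.543°, shortest Δλ = 112.249° (east) — does not cross 180°.
Total crossings: 0.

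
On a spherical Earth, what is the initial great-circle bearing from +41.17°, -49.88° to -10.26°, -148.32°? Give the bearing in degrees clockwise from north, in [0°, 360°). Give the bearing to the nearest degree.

Δλ = -148.32 − -49.88 = -98.44°.
θ = atan2( sin Δλ · cos φ₂ , cos φ₁ · sin φ₂ − sin φ₁ · cos φ₂ · cos Δλ )
  = atan2(-0.97335, -0.03900) = -92.295° → normalised to [0°, 360°): 267.705°.

268°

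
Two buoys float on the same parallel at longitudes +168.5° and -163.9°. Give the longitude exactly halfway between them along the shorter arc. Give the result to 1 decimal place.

Signed shortest Δλ from +168.5° to -163.9° is +27.6°.
Midpoint longitude = +168.5° + (+27.6°)/2 = +168.5° + 13.8° = +182.3°.
Normalise into (−180°, 180°]: -177.7°.
(The naïve average (+168.5 + -163.9)/2 = 2.3° is on the wrong side of the globe.)

-177.7°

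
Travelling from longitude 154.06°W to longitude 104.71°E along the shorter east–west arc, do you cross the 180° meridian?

Naïve |104.71 − -154.06| = 258.77° > 180°, so the shorter arc goes the other way round — across 180°.
Signed shortest Δλ = ((104.71 − -154.06 + 180) mod 360) − 180 = -101.23°.
Going west by 101.23° from -154.06° passes through 180° before reaching +104.71°.

Yes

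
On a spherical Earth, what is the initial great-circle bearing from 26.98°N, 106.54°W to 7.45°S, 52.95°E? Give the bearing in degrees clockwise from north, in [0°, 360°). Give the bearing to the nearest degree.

49°

Δλ = 52.95 − -106.54 = 159.49°.
θ = atan2( sin Δλ · cos φ₂ , cos φ₁ · sin φ₂ − sin φ₁ · cos φ₂ · cos Δλ )
  = atan2(0.34741, 0.30578) = 48.647° → normalised to [0°, 360°): 48.647°.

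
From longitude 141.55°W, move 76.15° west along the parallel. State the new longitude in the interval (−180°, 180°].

Start at -141.55°; shift −76.15° → -217.70°.
-217.70° lies outside (−180°, 180°]; add 360° → +142.30°.

142.30°E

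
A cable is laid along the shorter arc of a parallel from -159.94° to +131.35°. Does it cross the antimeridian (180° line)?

Yes

Naïve |131.35 − -159.94| = 291.29° > 180°, so the shorter arc goes the other way round — across 180°.
Signed shortest Δλ = ((131.35 − -159.94 + 180) mod 360) − 180 = -68.71°.
Going west by 68.71° from -159.94° passes through 180° before reaching +131.35°.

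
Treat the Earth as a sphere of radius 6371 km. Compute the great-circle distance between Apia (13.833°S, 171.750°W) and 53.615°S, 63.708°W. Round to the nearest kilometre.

Δλ = -63.708 − -171.750 = 108.042°.
Δφ = -53.615 − -13.833 = -39.782°.
a = sin²(Δφ/2) + cos φ₁ · cos φ₂ · sin²(Δλ/2) = 0.492957.
c = 2·atan2(√a, √(1−a)) = 1.55671 rad → d = 6371·c ≈ 9917.80 km.

9918 km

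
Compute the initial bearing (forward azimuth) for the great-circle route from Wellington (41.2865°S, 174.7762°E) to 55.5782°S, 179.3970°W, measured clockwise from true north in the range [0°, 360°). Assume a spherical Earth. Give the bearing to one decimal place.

167.0°

Δλ = -179.3970 − 174.7762 = -354.1732°; wrapped into (−180°, 180°]: 5.8268°.
θ = atan2( sin Δλ · cos φ₂ , cos φ₁ · sin φ₂ − sin φ₁ · cos φ₂ · cos Δλ )
  = atan2(0.05739, -0.24879) = 167.011° → normalised to [0°, 360°): 167.011°.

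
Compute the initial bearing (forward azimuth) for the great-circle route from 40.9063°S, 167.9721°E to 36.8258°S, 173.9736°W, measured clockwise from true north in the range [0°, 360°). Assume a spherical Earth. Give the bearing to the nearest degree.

Δλ = -173.9736 − 167.9721 = -341.9457°; wrapped into (−180°, 180°]: 18.0543°.
θ = atan2( sin Δλ · cos φ₂ , cos φ₁ · sin φ₂ − sin φ₁ · cos φ₂ · cos Δλ )
  = atan2(0.24808, 0.04535) = 79.640° → normalised to [0°, 360°): 79.640°.

80°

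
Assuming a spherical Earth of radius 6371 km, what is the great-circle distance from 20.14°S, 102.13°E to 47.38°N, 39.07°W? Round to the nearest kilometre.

Δλ = -39.07 − 102.13 = -141.20°.
Δφ = 47.38 − -20.14 = 67.52°.
a = sin²(Δφ/2) + cos φ₁ · cos φ₂ · sin²(Δλ/2) = 0.874408.
c = 2·atan2(√a, √(1−a)) = 2.41707 rad → d = 6371·c ≈ 15399.15 km.

15399 km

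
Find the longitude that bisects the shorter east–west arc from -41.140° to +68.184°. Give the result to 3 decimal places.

Signed shortest Δλ from -41.140° to +68.184° is +109.324°.
Midpoint longitude = -41.140° + (+109.324°)/2 = -41.140° + 54.662° = +13.522°.

+13.522°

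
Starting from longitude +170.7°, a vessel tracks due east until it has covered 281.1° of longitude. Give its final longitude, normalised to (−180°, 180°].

+91.8°

Start at +170.7°; shift +281.1° → +451.8°.
+451.8° lies outside (−180°, 180°]; subtract 360° → +91.8°.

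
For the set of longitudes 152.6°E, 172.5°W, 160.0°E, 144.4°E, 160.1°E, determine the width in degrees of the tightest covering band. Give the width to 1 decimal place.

Sort the longitudes: -172.5°, +144.4°, +152.6°, +160.0°, +160.1°.
Eastward gaps between consecutive values (wrapping around): 316.9°, 8.2°, 7.4°, 0.1°, 27.4°.
Largest gap = 316.9° ⇒ minimal covering band is its complement: 360° − 316.9° = 43.1°.
Band runs from +144.4° eastward to -172.5°, crossing the antimeridian.

43.1°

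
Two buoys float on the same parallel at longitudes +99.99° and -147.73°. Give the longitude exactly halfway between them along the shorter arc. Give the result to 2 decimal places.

Signed shortest Δλ from +99.99° to -147.73° is +112.28°.
Midpoint longitude = +99.99° + (+112.28°)/2 = +99.99° + 56.14° = +156.13°.
(The naïve average (+99.99 + -147.73)/2 = -23.87° is on the wrong side of the globe.)

+156.13°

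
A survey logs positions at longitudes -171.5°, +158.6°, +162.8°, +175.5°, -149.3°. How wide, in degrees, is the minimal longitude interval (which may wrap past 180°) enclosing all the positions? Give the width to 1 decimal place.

Sort the longitudes: -171.5°, -149.3°, +158.6°, +162.8°, +175.5°.
Eastward gaps between consecutive values (wrapping around): 22.2°, 307.9°, 4.2°, 12.7°, 13.0°.
Largest gap = 307.9° ⇒ minimal covering band is its complement: 360° − 307.9° = 52.1°.
Band runs from +158.6° eastward to -149.3°, crossing the antimeridian.

52.1°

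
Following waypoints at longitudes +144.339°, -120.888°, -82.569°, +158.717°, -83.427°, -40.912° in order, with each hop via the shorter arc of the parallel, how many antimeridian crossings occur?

3

Leg 1: +144.339° → -120.888°, shortest Δλ = 94.773° (east) — crosses 180°.
Leg 2: -120.888° → -82.569°, shortest Δλ = 38.319° (east) — does not cross 180°.
Leg 3: -82.569° → +158.717°, shortest Δλ = -118.714° (west) — crosses 180°.
Leg 4: +158.717° → -83.427°, shortest Δλ = 117.856° (east) — crosses 180°.
Leg 5: -83.427° → -40.912°, shortest Δλ = 42.515° (east) — does not cross 180°.
Total crossings: 3.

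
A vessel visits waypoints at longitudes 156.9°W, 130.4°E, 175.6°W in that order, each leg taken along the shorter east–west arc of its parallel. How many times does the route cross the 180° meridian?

Leg 1: -156.9° → +130.4°, shortest Δλ = -72.7° (west) — crosses 180°.
Leg 2: +130.4° → -175.6°, shortest Δλ = 54.0° (east) — crosses 180°.
Total crossings: 2.

2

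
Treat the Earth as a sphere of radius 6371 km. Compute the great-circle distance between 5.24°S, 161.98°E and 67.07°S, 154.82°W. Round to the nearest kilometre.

Δλ = -154.82 − 161.98 = -316.80°; wrapped into (−180°, 180°]: 43.20°.
Δφ = -67.07 − -5.24 = -61.83°.
a = sin²(Δφ/2) + cos φ₁ · cos φ₂ · sin²(Δλ/2) = 0.316532.
c = 2·atan2(√a, √(1−a)) = 1.19508 rad → d = 6371·c ≈ 7613.88 km.

7614 km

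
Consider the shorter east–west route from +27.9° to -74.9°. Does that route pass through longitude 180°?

No

Signed shortest Δλ = ((-74.9 − 27.9 + 180) mod 360) − 180 = -102.8°.
Going west by 102.8° from +27.9° reaches -74.9° without touching 180°.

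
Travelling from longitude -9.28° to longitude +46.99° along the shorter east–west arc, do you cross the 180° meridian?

Signed shortest Δλ = ((46.99 − -9.28 + 180) mod 360) − 180 = 56.27°.
Going east by 56.27° from -9.28° reaches +46.99° without touching 180°.

No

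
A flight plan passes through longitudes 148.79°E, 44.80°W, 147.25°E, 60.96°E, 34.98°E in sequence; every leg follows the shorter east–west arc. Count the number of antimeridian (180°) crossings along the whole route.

2

Leg 1: +148.79° → -44.80°, shortest Δλ = 166.41° (east) — crosses 180°.
Leg 2: -44.80° → +147.25°, shortest Δλ = -167.95° (west) — crosses 180°.
Leg 3: +147.25° → +60.96°, shortest Δλ = -86.29° (west) — does not cross 180°.
Leg 4: +60.96° → +34.98°, shortest Δλ = -25.98° (west) — does not cross 180°.
Total crossings: 2.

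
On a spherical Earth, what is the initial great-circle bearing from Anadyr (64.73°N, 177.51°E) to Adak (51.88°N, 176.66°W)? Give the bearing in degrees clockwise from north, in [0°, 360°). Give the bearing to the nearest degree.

164°

Δλ = -176.66 − 177.51 = -354.17°; wrapped into (−180°, 180°]: 5.83°.
θ = atan2( sin Δλ · cos φ₂ , cos φ₁ · sin φ₂ − sin φ₁ · cos φ₂ · cos Δλ )
  = atan2(0.06270, -0.21951) = 164.058° → normalised to [0°, 360°): 164.058°.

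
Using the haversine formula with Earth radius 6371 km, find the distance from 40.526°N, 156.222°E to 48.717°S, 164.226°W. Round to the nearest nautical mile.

Δλ = -164.226 − 156.222 = -320.448°; wrapped into (−180°, 180°]: 39.552°.
Δφ = -48.717 − 40.526 = -89.243°.
a = sin²(Δφ/2) + cos φ₁ · cos φ₂ · sin²(Δλ/2) = 0.550805.
c = 2·atan2(√a, √(1−a)) = 1.67258 rad → d = 6371·c ≈ 10656.02 km ≈ 5753.79 nmi.

5754 nmi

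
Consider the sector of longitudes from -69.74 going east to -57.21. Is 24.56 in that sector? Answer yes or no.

Band width going east from -69.74° to -57.21°: ((-57.21 − -69.74) mod 360) = 12.53°.
Offset of +24.56° east of the west edge: ((24.56 − -69.74) mod 360) = 94.30°.
94.30° > 12.53° ⇒ outside.

No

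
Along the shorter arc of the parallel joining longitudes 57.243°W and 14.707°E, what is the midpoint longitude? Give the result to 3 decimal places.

Signed shortest Δλ from -57.243° to +14.707° is +71.950°.
Midpoint longitude = -57.243° + (+71.950°)/2 = -57.243° + 35.975° = -21.268°.

21.268°W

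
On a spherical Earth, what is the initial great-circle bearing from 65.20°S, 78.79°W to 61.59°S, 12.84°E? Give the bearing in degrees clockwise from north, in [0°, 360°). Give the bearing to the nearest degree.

129°

Δλ = 12.84 − -78.79 = 91.63°.
θ = atan2( sin Δλ · cos φ₂ , cos φ₁ · sin φ₂ − sin φ₁ · cos φ₂ · cos Δλ )
  = atan2(0.47559, -0.38122) = 128.715° → normalised to [0°, 360°): 128.715°.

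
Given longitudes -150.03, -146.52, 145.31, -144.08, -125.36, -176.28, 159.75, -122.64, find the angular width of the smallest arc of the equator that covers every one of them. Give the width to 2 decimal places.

Sort the longitudes: -176.28°, -150.03°, -146.52°, -144.08°, -125.36°, -122.64°, +145.31°, +159.75°.
Eastward gaps between consecutive values (wrapping around): 26.25°, 3.51°, 2.44°, 18.72°, 2.72°, 267.95°, 14.44°, 23.97°.
Largest gap = 267.95° ⇒ minimal covering band is its complement: 360° − 267.95° = 92.05°.
Band runs from +145.31° eastward to -122.64°, crossing the antimeridian.

92.05°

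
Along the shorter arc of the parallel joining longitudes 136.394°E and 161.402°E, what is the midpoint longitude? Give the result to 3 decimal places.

Signed shortest Δλ from +136.394° to +161.402° is +25.008°.
Midpoint longitude = +136.394° + (+25.008°)/2 = +136.394° + 12.504° = +148.898°.

148.898°E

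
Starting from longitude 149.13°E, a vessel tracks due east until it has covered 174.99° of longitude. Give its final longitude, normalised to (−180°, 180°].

35.88°W

Start at +149.13°; shift +174.99° → +324.12°.
+324.12° lies outside (−180°, 180°]; subtract 360° → -35.88°.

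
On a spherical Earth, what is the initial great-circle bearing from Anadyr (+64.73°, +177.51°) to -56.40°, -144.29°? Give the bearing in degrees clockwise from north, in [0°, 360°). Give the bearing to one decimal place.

Δλ = -144.29 − 177.51 = -321.80°; wrapped into (−180°, 180°]: 38.20°.
θ = atan2( sin Δλ · cos φ₂ , cos φ₁ · sin φ₂ − sin φ₁ · cos φ₂ · cos Δλ )
  = atan2(0.34222, -0.74883) = 155.439° → normalised to [0°, 360°): 155.439°.

155.4°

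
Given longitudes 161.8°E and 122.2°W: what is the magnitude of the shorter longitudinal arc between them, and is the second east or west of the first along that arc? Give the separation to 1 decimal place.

Raw difference: -122.2 − 161.8 = -284.0°.
Normalise into (−180°, 180°]: -284.0° + 360° = 76.0°.
Positive ⇒ the second point lies to the east; separation 76.0°.

76.0° east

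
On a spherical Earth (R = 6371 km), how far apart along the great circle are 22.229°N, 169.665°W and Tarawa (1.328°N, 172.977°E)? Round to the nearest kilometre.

Δλ = 172.977 − -169.665 = 342.642°; wrapped into (−180°, 180°]: -17.358°.
Δφ = 1.328 − 22.229 = -20.901°.
a = sin²(Δφ/2) + cos φ₁ · cos φ₂ · sin²(Δλ/2) = 0.053973.
c = 2·atan2(√a, √(1−a)) = 0.46893 rad → d = 6371·c ≈ 2987.54 km.

2988 km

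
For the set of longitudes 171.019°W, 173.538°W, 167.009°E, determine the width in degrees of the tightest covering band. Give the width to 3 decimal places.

Sort the longitudes: -173.538°, -171.019°, +167.009°.
Eastward gaps between consecutive values (wrapping around): 2.519°, 338.028°, 19.453°.
Largest gap = 338.028° ⇒ minimal covering band is its complement: 360° − 338.028° = 21.972°.
Band runs from +167.009° eastward to -171.019°, crossing the antimeridian.

21.972°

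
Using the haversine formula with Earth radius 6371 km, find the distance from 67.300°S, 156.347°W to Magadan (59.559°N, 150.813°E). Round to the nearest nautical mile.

7963 nmi

Δλ = 150.813 − -156.347 = 307.160°; wrapped into (−180°, 180°]: -52.840°.
Δφ = 59.559 − -67.300 = 126.859°.
a = sin²(Δφ/2) + cos φ₁ · cos φ₂ · sin²(Δλ/2) = 0.838633.
c = 2·atan2(√a, √(1−a)) = 2.31484 rad → d = 6371·c ≈ 14747.82 km ≈ 7963.18 nmi.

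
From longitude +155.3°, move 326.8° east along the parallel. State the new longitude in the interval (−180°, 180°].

Start at +155.3°; shift +326.8° → +482.1°.
+482.1° lies outside (−180°, 180°]; subtract 360° → +122.1°.

+122.1°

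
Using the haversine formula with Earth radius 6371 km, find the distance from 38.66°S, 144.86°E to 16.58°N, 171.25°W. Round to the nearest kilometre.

7654 km

Δλ = -171.25 − 144.86 = -316.11°; wrapped into (−180°, 180°]: 43.89°.
Δφ = 16.58 − -38.66 = 55.24°.
a = sin²(Δφ/2) + cos φ₁ · cos φ₂ · sin²(Δλ/2) = 0.319454.
c = 2·atan2(√a, √(1−a)) = 1.20136 rad → d = 6371·c ≈ 7653.86 km.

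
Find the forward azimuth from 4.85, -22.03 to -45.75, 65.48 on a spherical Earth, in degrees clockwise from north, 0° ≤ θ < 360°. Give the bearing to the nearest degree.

Δλ = 65.48 − -22.03 = 87.51°.
θ = atan2( sin Δλ · cos φ₂ , cos φ₁ · sin φ₂ − sin φ₁ · cos φ₂ · cos Δλ )
  = atan2(0.69713, -0.71630) = 135.777° → normalised to [0°, 360°): 135.777°.

136°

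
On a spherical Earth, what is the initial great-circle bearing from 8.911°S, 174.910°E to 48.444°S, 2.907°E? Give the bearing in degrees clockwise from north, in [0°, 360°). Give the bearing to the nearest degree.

Δλ = 2.907 − 174.910 = -172.003°.
θ = atan2( sin Δλ · cos φ₂ , cos φ₁ · sin φ₂ − sin φ₁ · cos φ₂ · cos Δλ )
  = atan2(-0.09229, -0.84103) = -173.738° → normalised to [0°, 360°): 186.262°.

186°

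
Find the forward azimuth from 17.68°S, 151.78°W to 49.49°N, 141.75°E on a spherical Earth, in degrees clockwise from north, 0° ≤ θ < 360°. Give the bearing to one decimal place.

323.4°

Δλ = 141.75 − -151.78 = 293.53°; wrapped into (−180°, 180°]: -66.47°.
θ = atan2( sin Δλ · cos φ₂ , cos φ₁ · sin φ₂ − sin φ₁ · cos φ₂ · cos Δλ )
  = atan2(-0.59557, 0.80314) = -36.559° → normalised to [0°, 360°): 323.441°.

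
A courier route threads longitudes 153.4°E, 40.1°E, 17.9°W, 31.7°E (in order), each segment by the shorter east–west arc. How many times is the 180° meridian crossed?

Leg 1: +153.4° → +40.1°, shortest Δλ = -113.3° (west) — does not cross 180°.
Leg 2: +40.1° → -17.9°, shortest Δλ = -58.0° (west) — does not cross 180°.
Leg 3: -17.9° → +31.7°, shortest Δλ = 49.6° (east) — does not cross 180°.
Total crossings: 0.

0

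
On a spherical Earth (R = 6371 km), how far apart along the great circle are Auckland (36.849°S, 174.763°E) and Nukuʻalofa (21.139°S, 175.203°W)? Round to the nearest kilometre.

Δλ = -175.203 − 174.763 = -349.966°; wrapped into (−180°, 180°]: 10.034°.
Δφ = -21.139 − -36.849 = 15.710°.
a = sin²(Δφ/2) + cos φ₁ · cos φ₂ · sin²(Δλ/2) = 0.024386.
c = 2·atan2(√a, √(1−a)) = 0.31360 rad → d = 6371·c ≈ 1997.96 km.

1998 km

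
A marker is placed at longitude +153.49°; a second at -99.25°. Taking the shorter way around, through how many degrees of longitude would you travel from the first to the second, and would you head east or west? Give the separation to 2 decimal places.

Raw difference: -99.25 − 153.49 = -252.74°.
Normalise into (−180°, 180°]: -252.74° + 360° = 107.26°.
Positive ⇒ the second point lies to the east; separation 107.26°.

107.26° east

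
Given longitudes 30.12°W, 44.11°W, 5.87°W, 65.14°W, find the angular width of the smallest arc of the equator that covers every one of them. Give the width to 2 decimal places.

59.27°

Sort the longitudes: -65.14°, -44.11°, -30.12°, -5.87°.
Eastward gaps between consecutive values (wrapping around): 21.03°, 13.99°, 24.25°, 300.73°.
Largest gap = 300.73° ⇒ minimal covering band is its complement: 360° − 300.73° = 59.27°.
Band runs from -65.14° eastward to -5.87°.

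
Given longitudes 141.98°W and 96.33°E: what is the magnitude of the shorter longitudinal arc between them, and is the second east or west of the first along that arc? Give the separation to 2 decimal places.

Raw difference: 96.33 − -141.98 = 238.31°.
Normalise into (−180°, 180°]: 238.31° − 360° = -121.69°.
Negative ⇒ the second point lies to the west; separation 121.69°.

121.69° west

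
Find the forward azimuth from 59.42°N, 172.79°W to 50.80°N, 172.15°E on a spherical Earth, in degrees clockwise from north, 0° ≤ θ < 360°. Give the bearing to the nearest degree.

231°

Δλ = 172.15 − -172.79 = 344.94°; wrapped into (−180°, 180°]: -15.06°.
θ = atan2( sin Δλ · cos φ₂ , cos φ₁ · sin φ₂ − sin φ₁ · cos φ₂ · cos Δλ )
  = atan2(-0.16422, -0.13119) = -128.621° → normalised to [0°, 360°): 231.379°.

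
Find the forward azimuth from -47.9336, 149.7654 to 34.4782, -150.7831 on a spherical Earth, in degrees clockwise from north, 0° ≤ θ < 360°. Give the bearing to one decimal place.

45.8°

Δλ = -150.7831 − 149.7654 = -300.5485°; wrapped into (−180°, 180°]: 59.4515°.
θ = atan2( sin Δλ · cos φ₂ , cos φ₁ · sin φ₂ − sin φ₁ · cos φ₂ · cos Δλ )
  = atan2(0.70992, 0.69032) = 45.802° → normalised to [0°, 360°): 45.802°.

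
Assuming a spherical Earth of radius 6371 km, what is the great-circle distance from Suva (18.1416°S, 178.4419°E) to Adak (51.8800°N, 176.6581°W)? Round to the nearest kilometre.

Δλ = -176.6581 − 178.4419 = -355.1000°; wrapped into (−180°, 180°]: 4.9000°.
Δφ = 51.8800 − -18.1416 = 70.0216°.
a = sin²(Δφ/2) + cos φ₁ · cos φ₂ · sin²(Δλ/2) = 0.330239.
c = 2·atan2(√a, √(1−a)) = 1.22439 rad → d = 6371·c ≈ 7800.57 km.

7801 km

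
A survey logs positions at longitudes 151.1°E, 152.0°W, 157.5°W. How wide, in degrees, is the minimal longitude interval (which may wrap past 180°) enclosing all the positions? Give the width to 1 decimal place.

Sort the longitudes: -157.5°, -152.0°, +151.1°.
Eastward gaps between consecutive values (wrapping around): 5.5°, 303.1°, 51.4°.
Largest gap = 303.1° ⇒ minimal covering band is its complement: 360° − 303.1° = 56.9°.
Band runs from +151.1° eastward to -152.0°, crossing the antimeridian.

56.9°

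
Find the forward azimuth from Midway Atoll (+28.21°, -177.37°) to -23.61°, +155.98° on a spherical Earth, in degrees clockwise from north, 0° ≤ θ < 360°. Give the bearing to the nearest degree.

209°

Δλ = 155.98 − -177.37 = 333.35°; wrapped into (−180°, 180°]: -26.65°.
θ = atan2( sin Δλ · cos φ₂ , cos φ₁ · sin φ₂ − sin φ₁ · cos φ₂ · cos Δλ )
  = atan2(-0.41099, -0.74006) = -150.954° → normalised to [0°, 360°): 209.046°.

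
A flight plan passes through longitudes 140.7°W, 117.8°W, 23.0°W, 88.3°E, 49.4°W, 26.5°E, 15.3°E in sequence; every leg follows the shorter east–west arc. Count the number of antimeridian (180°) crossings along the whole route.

Leg 1: -140.7° → -117.8°, shortest Δλ = 22.9° (east) — does not cross 180°.
Leg 2: -117.8° → -23.0°, shortest Δλ = 94.8° (east) — does not cross 180°.
Leg 3: -23.0° → +88.3°, shortest Δλ = 111.3° (east) — does not cross 180°.
Leg 4: +88.3° → -49.4°, shortest Δλ = -137.7° (west) — does not cross 180°.
Leg 5: -49.4° → +26.5°, shortest Δλ = 75.9° (east) — does not cross 180°.
Leg 6: +26.5° → +15.3°, shortest Δλ = -11.2° (west) — does not cross 180°.
Total crossings: 0.

0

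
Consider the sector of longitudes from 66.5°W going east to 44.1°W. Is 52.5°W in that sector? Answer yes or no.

Yes

Band width going east from -66.5° to -44.1°: ((-44.1 − -66.5) mod 360) = 22.4°.
Offset of -52.5° east of the west edge: ((-52.5 − -66.5) mod 360) = 14.0°.
14.0° ≤ 22.4° ⇒ inside.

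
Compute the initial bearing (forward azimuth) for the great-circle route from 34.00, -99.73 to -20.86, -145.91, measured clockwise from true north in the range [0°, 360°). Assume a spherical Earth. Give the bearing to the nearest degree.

226°

Δλ = -145.91 − -99.73 = -46.18°.
θ = atan2( sin Δλ · cos φ₂ , cos φ₁ · sin φ₂ − sin φ₁ · cos φ₂ · cos Δλ )
  = atan2(-0.67423, -0.65701) = -134.259° → normalised to [0°, 360°): 225.741°.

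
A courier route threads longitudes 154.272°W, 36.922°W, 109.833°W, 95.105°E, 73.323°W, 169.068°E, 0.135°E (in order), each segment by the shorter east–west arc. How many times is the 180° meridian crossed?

Leg 1: -154.272° → -36.922°, shortest Δλ = 117.35° (east) — does not cross 180°.
Leg 2: -36.922° → -109.833°, shortest Δλ = -72.911° (west) — does not cross 180°.
Leg 3: -109.833° → +95.105°, shortest Δλ = -155.062° (west) — crosses 180°.
Leg 4: +95.105° → -73.323°, shortest Δλ = -168.428° (west) — does not cross 180°.
Leg 5: -73.323° → +169.068°, shortest Δλ = -117.609° (west) — crosses 180°.
Leg 6: +169.068° → +0.135°, shortest Δλ = -168.933° (west) — does not cross 180°.
Total crossings: 2.

2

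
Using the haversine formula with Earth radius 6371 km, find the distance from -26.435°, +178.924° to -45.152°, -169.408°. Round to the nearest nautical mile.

1256 nmi

Δλ = -169.408 − 178.924 = -348.332°; wrapped into (−180°, 180°]: 11.668°.
Δφ = -45.152 − -26.435 = -18.717°.
a = sin²(Δφ/2) + cos φ₁ · cos φ₂ · sin²(Δλ/2) = 0.032967.
c = 2·atan2(√a, √(1−a)) = 0.36516 rad → d = 6371·c ≈ 2326.45 km ≈ 1256.18 nmi.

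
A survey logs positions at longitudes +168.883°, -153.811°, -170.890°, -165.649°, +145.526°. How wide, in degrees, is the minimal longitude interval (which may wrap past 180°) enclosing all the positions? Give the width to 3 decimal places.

60.663°

Sort the longitudes: -170.890°, -165.649°, -153.811°, +145.526°, +168.883°.
Eastward gaps between consecutive values (wrapping around): 5.241°, 11.838°, 299.337°, 23.357°, 20.227°.
Largest gap = 299.337° ⇒ minimal covering band is its complement: 360° − 299.337° = 60.663°.
Band runs from +145.526° eastward to -153.811°, crossing the antimeridian.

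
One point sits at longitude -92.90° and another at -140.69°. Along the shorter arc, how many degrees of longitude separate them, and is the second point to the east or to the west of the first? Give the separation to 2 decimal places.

47.79° west

Raw difference: -140.69 − -92.90 = -47.79°.
Normalise into (−180°, 180°]: -47.79° stays -47.79°.
Negative ⇒ the second point lies to the west; separation 47.79°.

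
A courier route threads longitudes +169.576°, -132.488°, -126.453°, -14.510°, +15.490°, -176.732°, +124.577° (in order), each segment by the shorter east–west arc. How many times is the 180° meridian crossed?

3

Leg 1: +169.576° → -132.488°, shortest Δλ = 57.936° (east) — crosses 180°.
Leg 2: -132.488° → -126.453°, shortest Δλ = 6.035° (east) — does not cross 180°.
Leg 3: -126.453° → -14.510°, shortest Δλ = 111.943° (east) — does not cross 180°.
Leg 4: -14.510° → +15.490°, shortest Δλ = 30.0° (east) — does not cross 180°.
Leg 5: +15.490° → -176.732°, shortest Δλ = 167.778° (east) — crosses 180°.
Leg 6: -176.732° → +124.577°, shortest Δλ = -58.691° (west) — crosses 180°.
Total crossings: 3.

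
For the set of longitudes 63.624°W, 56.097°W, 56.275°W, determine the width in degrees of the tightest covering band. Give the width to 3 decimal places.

7.527°

Sort the longitudes: -63.624°, -56.275°, -56.097°.
Eastward gaps between consecutive values (wrapping around): 7.349°, 0.178°, 352.473°.
Largest gap = 352.473° ⇒ minimal covering band is its complement: 360° − 352.473° = 7.527°.
Band runs from -63.624° eastward to -56.097°.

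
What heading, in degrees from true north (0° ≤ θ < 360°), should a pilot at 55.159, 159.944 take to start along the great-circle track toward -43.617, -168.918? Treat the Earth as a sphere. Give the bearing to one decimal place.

157.5°

Δλ = -168.918 − 159.944 = -328.862°; wrapped into (−180°, 180°]: 31.138°.
θ = atan2( sin Δλ · cos φ₂ , cos φ₁ · sin φ₂ − sin φ₁ · cos φ₂ · cos Δλ )
  = atan2(0.37436, -0.90268) = 157.475° → normalised to [0°, 360°): 157.475°.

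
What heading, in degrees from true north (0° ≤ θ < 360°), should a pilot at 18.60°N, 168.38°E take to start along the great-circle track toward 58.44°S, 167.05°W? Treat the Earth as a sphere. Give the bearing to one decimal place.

167.2°

Δλ = -167.05 − 168.38 = -335.43°; wrapped into (−180°, 180°]: 24.57°.
θ = atan2( sin Δλ · cos φ₂ , cos φ₁ · sin φ₂ − sin φ₁ · cos φ₂ · cos Δλ )
  = atan2(0.21763, -0.95941) = 167.220° → normalised to [0°, 360°): 167.220°.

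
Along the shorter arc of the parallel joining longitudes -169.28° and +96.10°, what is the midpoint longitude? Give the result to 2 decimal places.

Signed shortest Δλ from -169.28° to +96.10° is -94.62°.
Midpoint longitude = -169.28° + (-94.62°)/2 = -169.28° − 47.31° = -216.59°.
Normalise into (−180°, 180°]: +143.41°.
(The naïve average (-169.28 + +96.10)/2 = -36.59° is on the wrong side of the globe.)

+143.41°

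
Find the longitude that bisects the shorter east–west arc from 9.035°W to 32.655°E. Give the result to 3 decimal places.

Signed shortest Δλ from -9.035° to +32.655° is +41.690°.
Midpoint longitude = -9.035° + (+41.690°)/2 = -9.035° + 20.845° = +11.810°.

11.810°E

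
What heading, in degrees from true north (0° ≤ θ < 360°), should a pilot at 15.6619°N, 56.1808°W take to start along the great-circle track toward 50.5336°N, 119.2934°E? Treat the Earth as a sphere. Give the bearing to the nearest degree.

Δλ = 119.2934 − -56.1808 = 175.4742°.
θ = atan2( sin Δλ · cos φ₂ , cos φ₁ · sin φ₂ − sin φ₁ · cos φ₂ · cos Δλ )
  = atan2(0.05016, 0.91439) = 3.140° → normalised to [0°, 360°): 3.140°.

3°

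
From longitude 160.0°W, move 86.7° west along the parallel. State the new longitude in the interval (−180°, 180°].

113.3°E

Start at -160.0°; shift −86.7° → -246.7°.
-246.7° lies outside (−180°, 180°]; add 360° → +113.3°.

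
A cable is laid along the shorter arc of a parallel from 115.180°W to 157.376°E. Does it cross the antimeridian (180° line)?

Yes

Naïve |157.376 − -115.180| = 272.556° > 180°, so the shorter arc goes the other way round — across 180°.
Signed shortest Δλ = ((157.376 − -115.180 + 180) mod 360) − 180 = -87.444°.
Going west by 87.444° from -115.180° passes through 180° before reaching +157.376°.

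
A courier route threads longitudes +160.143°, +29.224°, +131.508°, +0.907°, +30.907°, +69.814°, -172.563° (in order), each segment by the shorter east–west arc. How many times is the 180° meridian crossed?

1

Leg 1: +160.143° → +29.224°, shortest Δλ = -130.919° (west) — does not cross 180°.
Leg 2: +29.224° → +131.508°, shortest Δλ = 102.284° (east) — does not cross 180°.
Leg 3: +131.508° → +0.907°, shortest Δλ = -130.601° (west) — does not cross 180°.
Leg 4: +0.907° → +30.907°, shortest Δλ = 30.0° (east) — does not cross 180°.
Leg 5: +30.907° → +69.814°, shortest Δλ = 38.907° (east) — does not cross 180°.
Leg 6: +69.814° → -172.563°, shortest Δλ = 117.623° (east) — crosses 180°.
Total crossings: 1.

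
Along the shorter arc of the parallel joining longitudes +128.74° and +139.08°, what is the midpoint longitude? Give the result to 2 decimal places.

+133.91°

Signed shortest Δλ from +128.74° to +139.08° is +10.34°.
Midpoint longitude = +128.74° + (+10.34°)/2 = +128.74° + 5.17° = +133.91°.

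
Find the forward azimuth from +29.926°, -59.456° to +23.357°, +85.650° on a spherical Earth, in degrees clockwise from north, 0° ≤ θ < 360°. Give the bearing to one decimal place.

Δλ = 85.650 − -59.456 = 145.106°.
θ = atan2( sin Δλ · cos φ₂ , cos φ₁ · sin φ₂ − sin φ₁ · cos φ₂ · cos Δλ )
  = atan2(0.52518, 0.71926) = 36.136° → normalised to [0°, 360°): 36.136°.

36.1°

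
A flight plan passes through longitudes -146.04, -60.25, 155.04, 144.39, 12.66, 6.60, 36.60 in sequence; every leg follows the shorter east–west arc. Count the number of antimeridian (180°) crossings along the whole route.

1

Leg 1: -146.04° → -60.25°, shortest Δλ = 85.79° (east) — does not cross 180°.
Leg 2: -60.25° → +155.04°, shortest Δλ = -144.71° (west) — crosses 180°.
Leg 3: +155.04° → +144.39°, shortest Δλ = -10.65° (west) — does not cross 180°.
Leg 4: +144.39° → +12.66°, shortest Δλ = -131.73° (west) — does not cross 180°.
Leg 5: +12.66° → +6.60°, shortest Δλ = -6.06° (west) — does not cross 180°.
Leg 6: +6.60° → +36.60°, shortest Δλ = 30.0° (east) — does not cross 180°.
Total crossings: 1.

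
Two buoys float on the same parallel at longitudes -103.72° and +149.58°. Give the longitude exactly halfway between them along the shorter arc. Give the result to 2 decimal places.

Signed shortest Δλ from -103.72° to +149.58° is -106.70°.
Midpoint longitude = -103.72° + (-106.70°)/2 = -103.72° − 53.35° = -157.07°.
(The naïve average (-103.72 + +149.58)/2 = 22.93° is on the wrong side of the globe.)

-157.07°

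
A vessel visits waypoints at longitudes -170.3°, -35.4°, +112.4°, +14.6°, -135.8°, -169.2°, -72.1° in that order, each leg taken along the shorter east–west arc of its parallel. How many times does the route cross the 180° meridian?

Leg 1: -170.3° → -35.4°, shortest Δλ = 134.9° (east) — does not cross 180°.
Leg 2: -35.4° → +112.4°, shortest Δλ = 147.8° (east) — does not cross 180°.
Leg 3: +112.4° → +14.6°, shortest Δλ = -97.8° (west) — does not cross 180°.
Leg 4: +14.6° → -135.8°, shortest Δλ = -150.4° (west) — does not cross 180°.
Leg 5: -135.8° → -169.2°, shortest Δλ = -33.4° (west) — does not cross 180°.
Leg 6: -169.2° → -72.1°, shortest Δλ = 97.1° (east) — does not cross 180°.
Total crossings: 0.

0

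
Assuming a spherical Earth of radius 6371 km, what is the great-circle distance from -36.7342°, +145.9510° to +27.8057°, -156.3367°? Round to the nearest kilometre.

9372 km

Δλ = -156.3367 − 145.9510 = -302.2877°; wrapped into (−180°, 180°]: 57.7123°.
Δφ = 27.8057 − -36.7342 = 64.5399°.
a = sin²(Δφ/2) + cos φ₁ · cos φ₂ · sin²(Δλ/2) = 0.450168.
c = 2·atan2(√a, √(1−a)) = 1.47097 rad → d = 6371·c ≈ 9371.53 km.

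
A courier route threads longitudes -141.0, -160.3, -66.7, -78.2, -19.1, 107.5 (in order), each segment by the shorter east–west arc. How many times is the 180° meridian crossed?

Leg 1: -141.0° → -160.3°, shortest Δλ = -19.3° (west) — does not cross 180°.
Leg 2: -160.3° → -66.7°, shortest Δλ = 93.6° (east) — does not cross 180°.
Leg 3: -66.7° → -78.2°, shortest Δλ = -11.5° (west) — does not cross 180°.
Leg 4: -78.2° → -19.1°, shortest Δλ = 59.1° (east) — does not cross 180°.
Leg 5: -19.1° → +107.5°, shortest Δλ = 126.6° (east) — does not cross 180°.
Total crossings: 0.

0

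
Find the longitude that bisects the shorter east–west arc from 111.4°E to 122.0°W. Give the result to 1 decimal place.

174.7°E

Signed shortest Δλ from +111.4° to -122.0° is +126.6°.
Midpoint longitude = +111.4° + (+126.6°)/2 = +111.4° + 63.3° = +174.7°.
(The naïve average (+111.4 + -122.0)/2 = -5.3° is on the wrong side of the globe.)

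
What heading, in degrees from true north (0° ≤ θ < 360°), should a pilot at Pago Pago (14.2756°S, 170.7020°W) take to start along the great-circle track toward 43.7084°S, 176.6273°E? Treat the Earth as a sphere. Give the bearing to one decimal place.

197.7°

Δλ = 176.6273 − -170.7020 = 347.3293°; wrapped into (−180°, 180°]: -12.6707°.
θ = atan2( sin Δλ · cos φ₂ , cos φ₁ · sin φ₂ − sin φ₁ · cos φ₂ · cos Δλ )
  = atan2(-0.15856, -0.49574) = -162.264° → normalised to [0°, 360°): 197.736°.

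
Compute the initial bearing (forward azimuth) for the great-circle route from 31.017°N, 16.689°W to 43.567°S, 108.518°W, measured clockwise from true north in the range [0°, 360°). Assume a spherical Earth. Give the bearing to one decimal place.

Δλ = -108.518 − -16.689 = -91.829°.
θ = atan2( sin Δλ · cos φ₂ , cos φ₁ · sin φ₂ − sin φ₁ · cos φ₂ · cos Δλ )
  = atan2(-0.72420, -0.57874) = -128.630° → normalised to [0°, 360°): 231.370°.

231.4°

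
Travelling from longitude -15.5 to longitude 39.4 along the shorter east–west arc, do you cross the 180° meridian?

No

Signed shortest Δλ = ((39.4 − -15.5 + 180) mod 360) − 180 = 54.9°.
Going east by 54.9° from -15.5° reaches +39.4° without touching 180°.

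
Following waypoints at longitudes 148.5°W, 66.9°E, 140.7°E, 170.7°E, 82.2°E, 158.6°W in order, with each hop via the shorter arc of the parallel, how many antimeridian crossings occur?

2

Leg 1: -148.5° → +66.9°, shortest Δλ = -144.6° (west) — crosses 180°.
Leg 2: +66.9° → +140.7°, shortest Δλ = 73.8° (east) — does not cross 180°.
Leg 3: +140.7° → +170.7°, shortest Δλ = 30.0° (east) — does not cross 180°.
Leg 4: +170.7° → +82.2°, shortest Δλ = -88.5° (west) — does not cross 180°.
Leg 5: +82.2° → -158.6°, shortest Δλ = 119.2° (east) — crosses 180°.
Total crossings: 2.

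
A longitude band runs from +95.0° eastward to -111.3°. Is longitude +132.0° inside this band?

Yes

Band width going east from +95.0° to -111.3°: ((-111.3 − 95.0) mod 360) = 153.7°.
Offset of +132.0° east of the west edge: ((132.0 − 95.0) mod 360) = 37.0°.
37.0° ≤ 153.7° ⇒ inside.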